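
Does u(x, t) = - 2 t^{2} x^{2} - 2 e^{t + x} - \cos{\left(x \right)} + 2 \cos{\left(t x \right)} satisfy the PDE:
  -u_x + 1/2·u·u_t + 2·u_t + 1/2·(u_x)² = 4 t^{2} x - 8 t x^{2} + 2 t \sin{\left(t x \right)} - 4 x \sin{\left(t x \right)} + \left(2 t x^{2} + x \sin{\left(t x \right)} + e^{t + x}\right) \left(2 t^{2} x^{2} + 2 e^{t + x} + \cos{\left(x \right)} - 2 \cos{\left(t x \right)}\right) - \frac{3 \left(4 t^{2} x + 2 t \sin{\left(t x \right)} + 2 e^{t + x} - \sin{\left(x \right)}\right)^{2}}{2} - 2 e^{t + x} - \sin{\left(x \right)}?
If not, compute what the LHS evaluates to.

Answer: No, the LHS evaluates to 4 t^{2} x - 8 t x^{2} + 2 t \sin{\left(t x \right)} - 4 x \sin{\left(t x \right)} + \left(2 t x^{2} + x \sin{\left(t x \right)} + e^{t + x}\right) \left(2 t^{2} x^{2} + 2 e^{t + x} + \cos{\left(x \right)} - 2 \cos{\left(t x \right)}\right) + \frac{\left(4 t^{2} x + 2 t \sin{\left(t x \right)} + 2 e^{t + x} - \sin{\left(x \right)}\right)^{2}}{2} - 2 e^{t + x} - \sin{\left(x \right)}

Derivation:
Evaluate each term of the left-hand side for u = - 2 t^{2} x^{2} - 2 e^{t + x} - \cos{\left(x \right)} + 2 \cos{\left(t x \right)}.
Derivatives:
  u_x = - 4 t^{2} x - 2 t \sin{\left(t x \right)} - 2 e^{t} e^{x} + \sin{\left(x \right)}
  u_t = - 4 t x^{2} - 2 x \sin{\left(t x \right)} - 2 e^{t} e^{x}
Terms:
  -u_x = 4 t^{2} x + 2 t \sin{\left(t x \right)} + 2 e^{t + x} - \sin{\left(x \right)}
  1/2·u·u_t = \left(2 t x^{2} + x \sin{\left(t x \right)} + e^{t + x}\right) \left(2 t^{2} x^{2} + 2 e^{t + x} + \cos{\left(x \right)} - 2 \cos{\left(t x \right)}\right)
  2·u_t = - 8 t x^{2} - 4 x \sin{\left(t x \right)} - 4 e^{t + x}
  1/2·(u_x)² = \frac{\left(4 t^{2} x + 2 t \sin{\left(t x \right)} + 2 e^{t + x} - \sin{\left(x \right)}\right)^{2}}{2}
Sum: LHS = 4 t^{2} x - 8 t x^{2} + 2 t \sin{\left(t x \right)} - 4 x \sin{\left(t x \right)} + \left(2 t x^{2} + x \sin{\left(t x \right)} + e^{t + x}\right) \left(2 t^{2} x^{2} + 2 e^{t + x} + \cos{\left(x \right)} - 2 \cos{\left(t x \right)}\right) + \frac{\left(4 t^{2} x + 2 t \sin{\left(t x \right)} + 2 e^{t + x} - \sin{\left(x \right)}\right)^{2}}{2} - 2 e^{t + x} - \sin{\left(x \right)}
Given right-hand side: 4 t^{2} x - 8 t x^{2} + 2 t \sin{\left(t x \right)} - 4 x \sin{\left(t x \right)} + \left(2 t x^{2} + x \sin{\left(t x \right)} + e^{t + x}\right) \left(2 t^{2} x^{2} + 2 e^{t + x} + \cos{\left(x \right)} - 2 \cos{\left(t x \right)}\right) - \frac{3 \left(4 t^{2} x + 2 t \sin{\left(t x \right)} + 2 e^{t + x} - \sin{\left(x \right)}\right)^{2}}{2} - 2 e^{t + x} - \sin{\left(x \right)}. Difference LHS − RHS = 2 \left(4 t^{2} x + 2 t \sin{\left(t x \right)} + 2 e^{t + x} - \sin{\left(x \right)}\right)^{2} ≠ 0, so u is not a solution.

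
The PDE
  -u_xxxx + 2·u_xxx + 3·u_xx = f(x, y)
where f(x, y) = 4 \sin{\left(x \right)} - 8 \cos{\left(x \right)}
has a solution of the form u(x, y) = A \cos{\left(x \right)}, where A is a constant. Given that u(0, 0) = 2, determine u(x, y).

Substitute the ansatz u = A \cos{\left(x \right)} into the left-hand side.
Derivatives of the ansatz:
  u_xxxx = A \cos{\left(x \right)}
  u_xxx = A \sin{\left(x \right)}
  u_xx = - A \cos{\left(x \right)}
Term by term:
  -u_xxxx = - A \cos{\left(x \right)}
  2·u_xxx = 2 A \sin{\left(x \right)}
  3·u_xx = - 3 A \cos{\left(x \right)}
So the left-hand side equals
  2 A \sin{\left(x \right)} - 4 A \cos{\left(x \right)}
This must equal f(x, y) = 4 \sin{\left(x \right)} - 8 \cos{\left(x \right)} identically.
Matching coefficients of the independent functions:
  [\sin{\left(x \right)}]:  2 A = 4
  [\cos{\left(x \right)}]:  - 4 A = -8
Solving: A = 2.
Check against the point condition:
  u(0, 0) = 2  ⟹  A = 2  ✓
Hence u(x, y) = 2 \cos{\left(x \right)}.

Answer: u(x, y) = 2 \cos{\left(x \right)}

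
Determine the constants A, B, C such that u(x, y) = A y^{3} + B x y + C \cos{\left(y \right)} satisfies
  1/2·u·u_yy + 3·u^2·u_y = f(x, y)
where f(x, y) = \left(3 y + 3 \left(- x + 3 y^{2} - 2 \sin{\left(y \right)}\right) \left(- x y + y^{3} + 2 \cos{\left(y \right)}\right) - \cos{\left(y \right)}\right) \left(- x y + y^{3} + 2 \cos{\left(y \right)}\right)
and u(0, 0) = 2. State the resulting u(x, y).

Answer: u(x, y) = - x y + y^{3} + 2 \cos{\left(y \right)}

Derivation:
Substitute the ansatz u = A y^{3} + B x y + C \cos{\left(y \right)} into the left-hand side.
Derivatives of the ansatz:
  u_yy = 6 A y - C \cos{\left(y \right)}
  u_y = 3 A y^{2} + B x - C \sin{\left(y \right)}
Term by term:
  1/2·u·u_yy = 3 A^{2} y^{4} + 3 A B x y^{2} - \frac{A C y^{3} \cos{\left(y \right)}}{2} + 3 A C y \cos{\left(y \right)} - \frac{B C x y \cos{\left(y \right)}}{2} - \frac{C^{2} \cos^{2}{\left(y \right)}}{2}
  3·u^2·u_y = 9 A^{3} y^{8} + 21 A^{2} B x y^{6} - 3 A^{2} C y^{6} \sin{\left(y \right)} + 18 A^{2} C y^{5} \cos{\left(y \right)} + 15 A B^{2} x^{2} y^{4} - 6 A B C x y^{4} \sin{\left(y \right)} + 24 A B C x y^{3} \cos{\left(y \right)} - 6 A C^{2} y^{3} \sin{\left(y \right)} \cos{\left(y \right)} + 9 A C^{2} y^{2} \cos^{2}{\left(y \right)} + 3 B^{3} x^{3} y^{2} - 3 B^{2} C x^{2} y^{2} \sin{\left(y \right)} + 6 B^{2} C x^{2} y \cos{\left(y \right)} - 6 B C^{2} x y \sin{\left(y \right)} \cos{\left(y \right)} + 3 B C^{2} x \cos^{2}{\left(y \right)} - 3 C^{3} \sin{\left(y \right)} \cos^{2}{\left(y \right)}
So the left-hand side equals
  9 A^{3} y^{8} + 21 A^{2} B x y^{6} - 3 A^{2} C y^{6} \sin{\left(y \right)} + 18 A^{2} C y^{5} \cos{\left(y \right)} + 3 A^{2} y^{4} + 15 A B^{2} x^{2} y^{4} - 6 A B C x y^{4} \sin{\left(y \right)} + 24 A B C x y^{3} \cos{\left(y \right)} + 3 A B x y^{2} - 6 A C^{2} y^{3} \sin{\left(y \right)} \cos{\left(y \right)} + 9 A C^{2} y^{2} \cos^{2}{\left(y \right)} - \frac{A C y^{3} \cos{\left(y \right)}}{2} + 3 A C y \cos{\left(y \right)} + 3 B^{3} x^{3} y^{2} - 3 B^{2} C x^{2} y^{2} \sin{\left(y \right)} + 6 B^{2} C x^{2} y \cos{\left(y \right)} - 6 B C^{2} x y \sin{\left(y \right)} \cos{\left(y \right)} + 3 B C^{2} x \cos^{2}{\left(y \right)} - \frac{B C x y \cos{\left(y \right)}}{2} - 3 C^{3} \sin{\left(y \right)} \cos^{2}{\left(y \right)} - \frac{C^{2} \cos^{2}{\left(y \right)}}{2}
This must equal f(x, y) identically; expanded, f = - 3 x^{3} y^{2} + 15 x^{2} y^{4} - 6 x^{2} y^{2} \sin{\left(y \right)} + 12 x^{2} y \cos{\left(y \right)} - 21 x y^{6} + 12 x y^{4} \sin{\left(y \right)} - 48 x y^{3} \cos{\left(y \right)} - 3 x y^{2} + 24 x y \sin{\left(y \right)} \cos{\left(y \right)} + x y \cos{\left(y \right)} - 12 x \cos^{2}{\left(y \right)} + 9 y^{8} - 6 y^{6} \sin{\left(y \right)} + 36 y^{5} \cos{\left(y \right)} + 3 y^{4} - 24 y^{3} \sin{\left(y \right)} \cos{\left(y \right)} - y^{3} \cos{\left(y \right)} + 36 y^{2} \cos^{2}{\left(y \right)} + 6 y \cos{\left(y \right)} - 24 \sin{\left(y \right)} \cos^{2}{\left(y \right)} - 2 \cos^{2}{\left(y \right)}.
Matching coefficients of the independent functions:
(each divided by its leading coefficient; functions giving the same equation are listed together)
  [y^{4}]:  A^{2} - 1 = 0
  [y^{8}]:  A^{3} - 1 = 0
  [x y^{2}]:  A B + 1 = 0
  [x y^{6}]:  A^{2} B + 1 = 0
  [x \cos^{2}{\left(y \right)}, x y \sin{\left(y \right)} \cos{\left(y \right)}]:  B C^{2} + 4 = 0
  [x^{2} y^{4}]:  A B^{2} - 1 = 0
  [x^{3} y^{2}]:  B^{3} + 1 = 0
  [y \cos{\left(y \right)}, y^{3} \cos{\left(y \right)}]:  A C - 2 = 0
  [y^{2} \cos^{2}{\left(y \right)}, y^{3} \sin{\left(y \right)} \cos{\left(y \right)}]:  A C^{2} - 4 = 0
  [y^{5} \cos{\left(y \right)}, y^{6} \sin{\left(y \right)}]:  A^{2} C - 2 = 0
  [\sin{\left(y \right)} \cos^{2}{\left(y \right)}]:  C^{3} - 8 = 0
  [x y \cos{\left(y \right)}]:  B C + 2 = 0
  [x y^{3} \cos{\left(y \right)}, x y^{4} \sin{\left(y \right)}]:  A B C + 2 = 0
  [x^{2} y \cos{\left(y \right)}, x^{2} y^{2} \sin{\left(y \right)}]:  B^{2} C - 2 = 0
  [\cos^{2}{\left(y \right)}]:  C^{2} - 4 = 0
Solving: A = 1, B = -1, C = 2.
Check against the point condition:
  u(0, 0) = 2  ⟹  C = 2  ✓
Hence u(x, y) = - x y + y^{3} + 2 \cos{\left(y \right)}.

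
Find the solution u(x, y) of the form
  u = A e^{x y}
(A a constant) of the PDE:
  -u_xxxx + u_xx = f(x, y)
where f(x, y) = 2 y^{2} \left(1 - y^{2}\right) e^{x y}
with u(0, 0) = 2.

Substitute the ansatz u = A e^{x y} into the left-hand side.
Derivatives of the ansatz:
  u_xxxx = A y^{4} e^{x y}
  u_xx = A y^{2} e^{x y}
Term by term:
  -u_xxxx = - A y^{4} e^{x y}
  u_xx = A y^{2} e^{x y}
So the left-hand side equals
  - A y^{4} e^{x y} + A y^{2} e^{x y}
This must equal f(x, y) identically; expanded, f = - 2 y^{4} e^{x y} + 2 y^{2} e^{x y}.
Matching coefficients of the independent functions:
  [y^{2} e^{x y}]:  A = 2
  [y^{4} e^{x y}]:  - A = -2
Solving: A = 2.
Check against the point condition:
  u(0, 0) = 2  ⟹  A = 2  ✓
Hence u(x, y) = 2 e^{x y}.

Answer: u(x, y) = 2 e^{x y}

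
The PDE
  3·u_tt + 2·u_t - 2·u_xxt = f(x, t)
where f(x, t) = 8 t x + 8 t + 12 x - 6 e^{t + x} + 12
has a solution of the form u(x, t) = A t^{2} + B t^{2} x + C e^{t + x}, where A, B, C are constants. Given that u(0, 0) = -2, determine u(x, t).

Substitute the ansatz u = A t^{2} + B t^{2} x + C e^{t + x} into the left-hand side.
Derivatives of the ansatz:
  u_tt = 2 A + 2 B x + C e^{t} e^{x}
  u_t = 2 A t + 2 B t x + C e^{t} e^{x}
  u_xxt = C e^{t} e^{x}
Term by term:
  3·u_tt = 6 A + 6 B x + 3 C e^{t} e^{x}
  2·u_t = 4 A t + 4 B t x + 2 C e^{t} e^{x}
  -2·u_xxt = - 2 C e^{t} e^{x}
So the left-hand side equals
  4 A t + 6 A + 4 B t x + 6 B x + 3 C e^{t} e^{x}
This must equal f(x, t) identically; expanded, f = 8 t x + 8 t + 12 x - 6 e^{t} e^{x} + 12.
Matching coefficients of the independent functions:
  [constant term]:  6 A = 12
  [t]:  4 A = 8
  [x]:  6 B = 12
  [t x]:  4 B = 8
  [e^{t} e^{x}]:  3 C = -6
Solving: A = 2, B = 2, C = -2.
Check against the point condition:
  u(0, 0) = -2  ⟹  C = -2  ✓
Hence u(x, t) = 2 t^{2} x + 2 t^{2} - 2 e^{t + x}.

Answer: u(x, t) = 2 t^{2} x + 2 t^{2} - 2 e^{t + x}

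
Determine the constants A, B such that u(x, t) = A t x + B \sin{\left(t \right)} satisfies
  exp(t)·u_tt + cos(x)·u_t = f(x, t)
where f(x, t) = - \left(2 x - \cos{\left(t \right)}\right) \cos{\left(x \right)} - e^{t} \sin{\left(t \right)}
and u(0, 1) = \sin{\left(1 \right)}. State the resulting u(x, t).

Answer: u(x, t) = - 2 t x + \sin{\left(t \right)}

Derivation:
Substitute the ansatz u = A t x + B \sin{\left(t \right)} into the left-hand side.
Derivatives of the ansatz:
  u_tt = - B \sin{\left(t \right)}
  u_t = A x + B \cos{\left(t \right)}
Term by term:
  exp(t)·u_tt = - B e^{t} \sin{\left(t \right)}
  cos(x)·u_t = A x \cos{\left(x \right)} + B \cos{\left(t \right)} \cos{\left(x \right)}
So the left-hand side equals
  A x \cos{\left(x \right)} - B e^{t} \sin{\left(t \right)} + B \cos{\left(t \right)} \cos{\left(x \right)}
This must equal f(x, t) identically; expanded, f = - 2 x \cos{\left(x \right)} - e^{t} \sin{\left(t \right)} + \cos{\left(t \right)} \cos{\left(x \right)}.
Matching coefficients of the independent functions:
  [x \cos{\left(x \right)}]:  A = -2
  [e^{t} \sin{\left(t \right)}]:  - B = -1
  [\cos{\left(t \right)} \cos{\left(x \right)}]:  B = 1
Solving: A = -2, B = 1.
Check against the point condition:
  u(0, 1) = \sin{\left(1 \right)}  ⟹  B \sin{\left(1 \right)} = \sin{\left(1 \right)}  ✓
Hence u(x, t) = - 2 t x + \sin{\left(t \right)}.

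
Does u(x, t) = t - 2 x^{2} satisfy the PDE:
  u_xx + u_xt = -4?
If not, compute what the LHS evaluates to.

Evaluate each term of the left-hand side for u = t - 2 x^{2}.
Derivatives:
  u_xx = -4
  u_xt = 0
Terms:
  u_xx = -4
  u_xt = 0
Sum: LHS = -4
This is exactly the given right-hand side, so u is a solution.

Answer: Yes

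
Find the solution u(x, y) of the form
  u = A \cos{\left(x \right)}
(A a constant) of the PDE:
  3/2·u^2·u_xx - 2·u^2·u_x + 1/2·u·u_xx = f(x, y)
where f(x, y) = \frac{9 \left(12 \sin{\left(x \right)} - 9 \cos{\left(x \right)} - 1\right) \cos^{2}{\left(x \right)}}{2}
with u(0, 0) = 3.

Answer: u(x, y) = 3 \cos{\left(x \right)}

Derivation:
Substitute the ansatz u = A \cos{\left(x \right)} into the left-hand side.
Derivatives of the ansatz:
  u_xx = - A \cos{\left(x \right)}
  u_x = - A \sin{\left(x \right)}
Term by term:
  3/2·u^2·u_xx = - \frac{3 A^{3} \cos^{3}{\left(x \right)}}{2}
  -2·u^2·u_x = 2 A^{3} \sin{\left(x \right)} \cos^{2}{\left(x \right)}
  1/2·u·u_xx = - \frac{A^{2} \cos^{2}{\left(x \right)}}{2}
So the left-hand side equals
  2 A^{3} \sin{\left(x \right)} \cos^{2}{\left(x \right)} - \frac{3 A^{3} \cos^{3}{\left(x \right)}}{2} - \frac{A^{2} \cos^{2}{\left(x \right)}}{2}
This must equal f(x, y) identically; expanded, f = 54 \sin{\left(x \right)} \cos^{2}{\left(x \right)} - \frac{81 \cos^{3}{\left(x \right)}}{2} - \frac{9 \cos^{2}{\left(x \right)}}{2}.
Matching coefficients of the independent functions:
  [\sin{\left(x \right)} \cos^{2}{\left(x \right)}]:  2 A^{3} = 54
  [\cos^{2}{\left(x \right)}]:  - \frac{A^{2}}{2} = - \frac{9}{2}
  [\cos^{3}{\left(x \right)}]:  - \frac{3 A^{3}}{2} = - \frac{81}{2}
Solving: A = 3.
Check against the point condition:
  u(0, 0) = 3  ⟹  A = 3  ✓
Hence u(x, y) = 3 \cos{\left(x \right)}.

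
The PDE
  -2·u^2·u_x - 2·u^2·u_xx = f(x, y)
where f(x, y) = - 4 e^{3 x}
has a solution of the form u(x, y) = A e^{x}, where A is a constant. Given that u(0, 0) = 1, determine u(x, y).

Answer: u(x, y) = e^{x}

Derivation:
Substitute the ansatz u = A e^{x} into the left-hand side.
Derivatives of the ansatz:
  u_x = A e^{x}
  u_xx = A e^{x}
Term by term:
  -2·u^2·u_x = - 2 A^{3} e^{3 x}
  -2·u^2·u_xx = - 2 A^{3} e^{3 x}
So the left-hand side equals
  - 4 A^{3} e^{3 x}
This must equal f(x, y) = - 4 e^{3 x} identically.
Matching coefficients of the independent functions:
  [e^{3 x}]:  - 4 A^{3} = -4
Solving: A = 1.
Check against the point condition:
  u(0, 0) = 1  ⟹  A = 1  ✓
Hence u(x, y) = e^{x}.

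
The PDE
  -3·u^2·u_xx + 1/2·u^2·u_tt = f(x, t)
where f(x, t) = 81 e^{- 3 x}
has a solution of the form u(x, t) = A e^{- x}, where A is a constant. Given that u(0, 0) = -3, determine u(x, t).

Answer: u(x, t) = - 3 e^{- x}

Derivation:
Substitute the ansatz u = A e^{- x} into the left-hand side.
Derivatives of the ansatz:
  u_xx = A e^{- x}
  u_tt = 0
Term by term:
  -3·u^2·u_xx = - 3 A^{3} e^{- 3 x}
  1/2·u^2·u_tt = 0
So the left-hand side equals
  - 3 A^{3} e^{- 3 x}
This must equal f(x, t) = 81 e^{- 3 x} identically.
Matching coefficients of the independent functions:
  [e^{- 3 x}]:  - 3 A^{3} = 81
Solving: A = -3.
Check against the point condition:
  u(0, 0) = -3  ⟹  A = -3  ✓
Hence u(x, t) = - 3 e^{- x}.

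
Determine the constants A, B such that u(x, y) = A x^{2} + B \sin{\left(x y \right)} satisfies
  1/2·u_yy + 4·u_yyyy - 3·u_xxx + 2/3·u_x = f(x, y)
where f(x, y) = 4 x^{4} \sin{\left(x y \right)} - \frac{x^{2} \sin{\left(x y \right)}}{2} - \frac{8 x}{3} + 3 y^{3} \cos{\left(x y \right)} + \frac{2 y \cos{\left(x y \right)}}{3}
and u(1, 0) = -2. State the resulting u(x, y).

Substitute the ansatz u = A x^{2} + B \sin{\left(x y \right)} into the left-hand side.
Derivatives of the ansatz:
  u_yy = - B x^{2} \sin{\left(x y \right)}
  u_yyyy = B x^{4} \sin{\left(x y \right)}
  u_xxx = - B y^{3} \cos{\left(x y \right)}
  u_x = 2 A x + B y \cos{\left(x y \right)}
Term by term:
  1/2·u_yy = - \frac{B x^{2} \sin{\left(x y \right)}}{2}
  4·u_yyyy = 4 B x^{4} \sin{\left(x y \right)}
  -3·u_xxx = 3 B y^{3} \cos{\left(x y \right)}
  2/3·u_x = \frac{4 A x}{3} + \frac{2 B y \cos{\left(x y \right)}}{3}
So the left-hand side equals
  \frac{4 A x}{3} + 4 B x^{4} \sin{\left(x y \right)} - \frac{B x^{2} \sin{\left(x y \right)}}{2} + 3 B y^{3} \cos{\left(x y \right)} + \frac{2 B y \cos{\left(x y \right)}}{3}
This must equal f(x, y) = 4 x^{4} \sin{\left(x y \right)} - \frac{x^{2} \sin{\left(x y \right)}}{2} - \frac{8 x}{3} + 3 y^{3} \cos{\left(x y \right)} + \frac{2 y \cos{\left(x y \right)}}{3} identically.
Matching coefficients of the independent functions:
  [x]:  \frac{4 A}{3} = - \frac{8}{3}
  [x^{2} \sin{\left(x y \right)}]:  - \frac{B}{2} = - \frac{1}{2}
  [x^{4} \sin{\left(x y \right)}]:  4 B = 4
  [y \cos{\left(x y \right)}]:  \frac{2 B}{3} = \frac{2}{3}
  [y^{3} \cos{\left(x y \right)}]:  3 B = 3
Solving: A = -2, B = 1.
Check against the point condition:
  u(1, 0) = -2  ⟹  A = -2  ✓
Hence u(x, y) = - 2 x^{2} + \sin{\left(x y \right)}.

Answer: u(x, y) = - 2 x^{2} + \sin{\left(x y \right)}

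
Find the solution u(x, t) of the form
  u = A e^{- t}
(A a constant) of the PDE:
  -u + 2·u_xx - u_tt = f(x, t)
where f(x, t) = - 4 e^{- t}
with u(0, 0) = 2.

Substitute the ansatz u = A e^{- t} into the left-hand side.
Derivatives of the ansatz:
  u_xx = 0
  u_tt = A e^{- t}
Term by term:
  -u = - A e^{- t}
  2·u_xx = 0
  -u_tt = - A e^{- t}
So the left-hand side equals
  - 2 A e^{- t}
This must equal f(x, t) = - 4 e^{- t} identically.
Matching coefficients of the independent functions:
  [e^{- t}]:  - 2 A = -4
Solving: A = 2.
Check against the point condition:
  u(0, 0) = 2  ⟹  A = 2  ✓
Hence u(x, t) = 2 e^{- t}.

Answer: u(x, t) = 2 e^{- t}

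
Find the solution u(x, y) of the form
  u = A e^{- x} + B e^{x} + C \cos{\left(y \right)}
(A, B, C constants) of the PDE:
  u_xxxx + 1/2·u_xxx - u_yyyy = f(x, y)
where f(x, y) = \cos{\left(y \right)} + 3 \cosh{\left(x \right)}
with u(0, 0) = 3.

Substitute the ansatz u = A e^{- x} + B e^{x} + C \cos{\left(y \right)} into the left-hand side.
Derivatives of the ansatz:
  u_xxxx = A e^{- x} + B e^{x}
  u_xxx = - A e^{- x} + B e^{x}
  u_yyyy = C \cos{\left(y \right)}
Term by term:
  u_xxxx = A e^{- x} + B e^{x}
  1/2·u_xxx = - \frac{A e^{- x}}{2} + \frac{B e^{x}}{2}
  -u_yyyy = - C \cos{\left(y \right)}
So the left-hand side equals
  \frac{A e^{- x}}{2} + \frac{3 B e^{x}}{2} - C \cos{\left(y \right)}
This must equal f(x, y) identically; expanded, f = \frac{3 e^{x}}{2} + \cos{\left(y \right)} + \frac{3 e^{- x}}{2}.
Matching coefficients of the independent functions:
  [e^{- x}]:  \frac{A}{2} = \frac{3}{2}
  [e^{x}]:  \frac{3 B}{2} = \frac{3}{2}
  [\cos{\left(y \right)}]:  - C = 1
Solving: A = 3, B = 1, C = -1.
Check against the point condition:
  u(0, 0) = 3  ⟹  A + B + C = 3  ✓
Hence u(x, y) = e^{x} - \cos{\left(y \right)} + 3 e^{- x}.

Answer: u(x, y) = e^{x} - \cos{\left(y \right)} + 3 e^{- x}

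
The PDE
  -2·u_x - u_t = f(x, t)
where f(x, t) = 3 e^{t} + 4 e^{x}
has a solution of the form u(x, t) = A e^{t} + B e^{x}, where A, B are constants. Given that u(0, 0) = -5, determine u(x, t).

Substitute the ansatz u = A e^{t} + B e^{x} into the left-hand side.
Derivatives of the ansatz:
  u_x = B e^{x}
  u_t = A e^{t}
Term by term:
  -2·u_x = - 2 B e^{x}
  -u_t = - A e^{t}
So the left-hand side equals
  - A e^{t} - 2 B e^{x}
This must equal f(x, t) = 3 e^{t} + 4 e^{x} identically.
Matching coefficients of the independent functions:
  [e^{t}]:  - A = 3
  [e^{x}]:  - 2 B = 4
Solving: A = -3, B = -2.
Check against the point condition:
  u(0, 0) = -5  ⟹  A + B = -5  ✓
Hence u(x, t) = - 3 e^{t} - 2 e^{x}.

Answer: u(x, t) = - 3 e^{t} - 2 e^{x}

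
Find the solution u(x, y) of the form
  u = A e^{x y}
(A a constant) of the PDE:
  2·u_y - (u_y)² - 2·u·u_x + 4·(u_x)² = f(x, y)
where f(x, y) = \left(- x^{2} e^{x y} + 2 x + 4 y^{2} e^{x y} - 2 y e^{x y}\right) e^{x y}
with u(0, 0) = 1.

Substitute the ansatz u = A e^{x y} into the left-hand side.
Derivatives of the ansatz:
  u_y = A x e^{x y}
  u_x = A y e^{x y}
Term by term:
  2·u_y = 2 A x e^{x y}
  -(u_y)² = - A^{2} x^{2} e^{2 x y}
  -2·u·u_x = - 2 A^{2} y e^{2 x y}
  4·(u_x)² = 4 A^{2} y^{2} e^{2 x y}
So the left-hand side equals
  - A^{2} x^{2} e^{2 x y} + 4 A^{2} y^{2} e^{2 x y} - 2 A^{2} y e^{2 x y} + 2 A x e^{x y}
This must equal f(x, y) identically; expanded, f = - x^{2} e^{2 x y} + 2 x e^{x y} + 4 y^{2} e^{2 x y} - 2 y e^{2 x y}.
Matching coefficients of the independent functions:
  [x e^{x y}]:  2 A = 2
  [x^{2} e^{2 x y}]:  - A^{2} = -1
  [y e^{2 x y}]:  - 2 A^{2} = -2
  [y^{2} e^{2 x y}]:  4 A^{2} = 4
Solving: A = 1.
Check against the point condition:
  u(0, 0) = 1  ⟹  A = 1  ✓
Hence u(x, y) = e^{x y}.

Answer: u(x, y) = e^{x y}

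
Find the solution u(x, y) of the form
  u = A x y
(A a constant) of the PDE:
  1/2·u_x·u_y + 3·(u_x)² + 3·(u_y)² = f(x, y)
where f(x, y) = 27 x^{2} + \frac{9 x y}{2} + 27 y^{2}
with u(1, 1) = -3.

Substitute the ansatz u = A x y into the left-hand side.
Derivatives of the ansatz:
  u_x = A y
  u_y = A x
Term by term:
  1/2·u_x·u_y = \frac{A^{2} x y}{2}
  3·(u_x)² = 3 A^{2} y^{2}
  3·(u_y)² = 3 A^{2} x^{2}
So the left-hand side equals
  3 A^{2} x^{2} + \frac{A^{2} x y}{2} + 3 A^{2} y^{2}
This must equal f(x, y) = 27 x^{2} + \frac{9 x y}{2} + 27 y^{2} identically.
Matching coefficients of the independent functions:
  [x^{2}, y^{2}]:  3 A^{2} = 27
  [x y]:  \frac{A^{2}}{2} = \frac{9}{2}
These equations allow (A) = (-3) or (3).
Impose the point condition(s):
  u(1, 1) = -3  ⟹  A = -3
Only A = -3 satisfies everything.
Hence u(x, y) = - 3 x y.

Answer: u(x, y) = - 3 x y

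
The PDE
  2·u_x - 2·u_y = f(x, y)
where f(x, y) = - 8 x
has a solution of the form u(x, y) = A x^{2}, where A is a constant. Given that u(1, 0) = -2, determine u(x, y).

Substitute the ansatz u = A x^{2} into the left-hand side.
Derivatives of the ansatz:
  u_x = 2 A x
  u_y = 0
Term by term:
  2·u_x = 4 A x
  -2·u_y = 0
So the left-hand side equals
  4 A x
This must equal f(x, y) = - 8 x identically.
Matching coefficients of the independent functions:
  [x]:  4 A = -8
Solving: A = -2.
Check against the point condition:
  u(1, 0) = -2  ⟹  A = -2  ✓
Hence u(x, y) = - 2 x^{2}.

Answer: u(x, y) = - 2 x^{2}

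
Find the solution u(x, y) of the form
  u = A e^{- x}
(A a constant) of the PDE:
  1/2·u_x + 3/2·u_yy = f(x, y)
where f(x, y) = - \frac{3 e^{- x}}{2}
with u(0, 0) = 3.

Substitute the ansatz u = A e^{- x} into the left-hand side.
Derivatives of the ansatz:
  u_x = - A e^{- x}
  u_yy = 0
Term by term:
  1/2·u_x = - \frac{A e^{- x}}{2}
  3/2·u_yy = 0
So the left-hand side equals
  - \frac{A e^{- x}}{2}
This must equal f(x, y) = - \frac{3 e^{- x}}{2} identically.
Matching coefficients of the independent functions:
  [e^{- x}]:  - \frac{A}{2} = - \frac{3}{2}
Solving: A = 3.
Check against the point condition:
  u(0, 0) = 3  ⟹  A = 3  ✓
Hence u(x, y) = 3 e^{- x}.

Answer: u(x, y) = 3 e^{- x}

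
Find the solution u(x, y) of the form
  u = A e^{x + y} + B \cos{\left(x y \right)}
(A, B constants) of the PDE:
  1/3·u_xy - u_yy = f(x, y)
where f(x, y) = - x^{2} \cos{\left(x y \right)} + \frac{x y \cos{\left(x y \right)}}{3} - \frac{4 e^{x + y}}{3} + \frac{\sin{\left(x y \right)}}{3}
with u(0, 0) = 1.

Substitute the ansatz u = A e^{x + y} + B \cos{\left(x y \right)} into the left-hand side.
Derivatives of the ansatz:
  u_xy = A e^{x} e^{y} - B x y \cos{\left(x y \right)} - B \sin{\left(x y \right)}
  u_yy = A e^{x} e^{y} - B x^{2} \cos{\left(x y \right)}
Term by term:
  1/3·u_xy = \frac{A e^{x} e^{y}}{3} - \frac{B x y \cos{\left(x y \right)}}{3} - \frac{B \sin{\left(x y \right)}}{3}
  -u_yy = - A e^{x} e^{y} + B x^{2} \cos{\left(x y \right)}
So the left-hand side equals
  - \frac{2 A e^{x} e^{y}}{3} + B x^{2} \cos{\left(x y \right)} - \frac{B x y \cos{\left(x y \right)}}{3} - \frac{B \sin{\left(x y \right)}}{3}
This must equal f(x, y) identically; expanded, f = - x^{2} \cos{\left(x y \right)} + \frac{x y \cos{\left(x y \right)}}{3} - \frac{4 e^{x} e^{y}}{3} + \frac{\sin{\left(x y \right)}}{3}.
Matching coefficients of the independent functions:
  [x^{2} \cos{\left(x y \right)}]:  B = -1
  [e^{x} e^{y}]:  - \frac{2 A}{3} = - \frac{4}{3}
  [x y \cos{\left(x y \right)}, \sin{\left(x y \right)}]:  - \frac{B}{3} = \frac{1}{3}
Solving: A = 2, B = -1.
Check against the point condition:
  u(0, 0) = 1  ⟹  A + B = 1  ✓
Hence u(x, y) = 2 e^{x + y} - \cos{\left(x y \right)}.

Answer: u(x, y) = 2 e^{x + y} - \cos{\left(x y \right)}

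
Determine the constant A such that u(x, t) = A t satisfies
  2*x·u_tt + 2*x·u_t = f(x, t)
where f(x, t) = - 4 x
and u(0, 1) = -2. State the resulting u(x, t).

Substitute the ansatz u = A t into the left-hand side.
Derivatives of the ansatz:
  u_tt = 0
  u_t = A
Term by term:
  2*x·u_tt = 0
  2*x·u_t = 2 A x
So the left-hand side equals
  2 A x
This must equal f(x, t) = - 4 x identically.
Matching coefficients of the independent functions:
  [x]:  2 A = -4
Solving: A = -2.
Check against the point condition:
  u(0, 1) = -2  ⟹  A = -2  ✓
Hence u(x, t) = - 2 t.

Answer: u(x, t) = - 2 t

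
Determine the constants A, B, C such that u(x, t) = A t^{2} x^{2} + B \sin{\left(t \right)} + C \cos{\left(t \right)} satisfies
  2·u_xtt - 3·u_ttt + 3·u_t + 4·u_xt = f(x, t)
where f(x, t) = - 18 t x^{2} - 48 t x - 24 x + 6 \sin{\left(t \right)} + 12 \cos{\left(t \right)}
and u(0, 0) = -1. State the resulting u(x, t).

Substitute the ansatz u = A t^{2} x^{2} + B \sin{\left(t \right)} + C \cos{\left(t \right)} into the left-hand side.
Derivatives of the ansatz:
  u_xtt = 4 A x
  u_ttt = - B \cos{\left(t \right)} + C \sin{\left(t \right)}
  u_t = 2 A t x^{2} + B \cos{\left(t \right)} - C \sin{\left(t \right)}
  u_xt = 4 A t x
Term by term:
  2·u_xtt = 8 A x
  -3·u_ttt = 3 B \cos{\left(t \right)} - 3 C \sin{\left(t \right)}
  3·u_t = 6 A t x^{2} + 3 B \cos{\left(t \right)} - 3 C \sin{\left(t \right)}
  4·u_xt = 16 A t x
So the left-hand side equals
  6 A t x^{2} + 16 A t x + 8 A x + 6 B \cos{\left(t \right)} - 6 C \sin{\left(t \right)}
This must equal f(x, t) = - 18 t x^{2} - 48 t x - 24 x + 6 \sin{\left(t \right)} + 12 \cos{\left(t \right)} identically.
Matching coefficients of the independent functions:
  [x]:  8 A = -24
  [t x]:  16 A = -48
  [t x^{2}]:  6 A = -18
  [\sin{\left(t \right)}]:  - 6 C = 6
  [\cos{\left(t \right)}]:  6 B = 12
Solving: A = -3, B = 2, C = -1.
Check against the point condition:
  u(0, 0) = -1  ⟹  C = -1  ✓
Hence u(x, t) = - 3 t^{2} x^{2} + 2 \sin{\left(t \right)} - \cos{\left(t \right)}.

Answer: u(x, t) = - 3 t^{2} x^{2} + 2 \sin{\left(t \right)} - \cos{\left(t \right)}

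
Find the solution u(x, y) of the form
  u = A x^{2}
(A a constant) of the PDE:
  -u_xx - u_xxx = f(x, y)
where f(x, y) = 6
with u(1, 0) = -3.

Substitute the ansatz u = A x^{2} into the left-hand side.
Derivatives of the ansatz:
  u_xx = 2 A
  u_xxx = 0
Term by term:
  -u_xx = - 2 A
  -u_xxx = 0
So the left-hand side equals
  - 2 A
This must equal f(x, y) = 6 identically.
Matching coefficients of the independent functions:
  [constant term]:  - 2 A = 6
Solving: A = -3.
Check against the point condition:
  u(1, 0) = -3  ⟹  A = -3  ✓
Hence u(x, y) = - 3 x^{2}.

Answer: u(x, y) = - 3 x^{2}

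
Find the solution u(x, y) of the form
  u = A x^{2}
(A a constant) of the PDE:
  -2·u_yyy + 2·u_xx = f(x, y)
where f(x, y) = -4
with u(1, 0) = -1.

Answer: u(x, y) = - x^{2}

Derivation:
Substitute the ansatz u = A x^{2} into the left-hand side.
Derivatives of the ansatz:
  u_yyy = 0
  u_xx = 2 A
Term by term:
  -2·u_yyy = 0
  2·u_xx = 4 A
So the left-hand side equals
  4 A
This must equal f(x, y) = -4 identically.
Matching coefficients of the independent functions:
  [constant term]:  4 A = -4
Solving: A = -1.
Check against the point condition:
  u(1, 0) = -1  ⟹  A = -1  ✓
Hence u(x, y) = - x^{2}.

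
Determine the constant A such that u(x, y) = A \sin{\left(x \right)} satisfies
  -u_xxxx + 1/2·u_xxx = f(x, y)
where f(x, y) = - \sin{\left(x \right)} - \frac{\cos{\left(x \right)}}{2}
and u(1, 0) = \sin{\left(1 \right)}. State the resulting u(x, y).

Substitute the ansatz u = A \sin{\left(x \right)} into the left-hand side.
Derivatives of the ansatz:
  u_xxxx = A \sin{\left(x \right)}
  u_xxx = - A \cos{\left(x \right)}
Term by term:
  -u_xxxx = - A \sin{\left(x \right)}
  1/2·u_xxx = - \frac{A \cos{\left(x \right)}}{2}
So the left-hand side equals
  - A \sin{\left(x \right)} - \frac{A \cos{\left(x \right)}}{2}
This must equal f(x, y) = - \sin{\left(x \right)} - \frac{\cos{\left(x \right)}}{2} identically.
Matching coefficients of the independent functions:
  [\sin{\left(x \right)}]:  - A = -1
  [\cos{\left(x \right)}]:  - \frac{A}{2} = - \frac{1}{2}
Solving: A = 1.
Check against the point condition:
  u(1, 0) = \sin{\left(1 \right)}  ⟹  A \sin{\left(1 \right)} = \sin{\left(1 \right)}  ✓
Hence u(x, y) = \sin{\left(x \right)}.

Answer: u(x, y) = \sin{\left(x \right)}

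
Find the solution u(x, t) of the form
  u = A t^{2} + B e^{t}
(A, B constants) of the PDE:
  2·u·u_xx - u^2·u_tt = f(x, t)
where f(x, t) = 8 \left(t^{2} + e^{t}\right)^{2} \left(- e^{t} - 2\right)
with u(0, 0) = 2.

Answer: u(x, t) = 2 t^{2} + 2 e^{t}

Derivation:
Substitute the ansatz u = A t^{2} + B e^{t} into the left-hand side.
Derivatives of the ansatz:
  u_xx = 0
  u_tt = 2 A + B e^{t}
Term by term:
  2·u·u_xx = 0
  -u^2·u_tt = - 2 A^{3} t^{4} - A^{2} B t^{4} e^{t} - 4 A^{2} B t^{2} e^{t} - 2 A B^{2} t^{2} e^{2 t} - 2 A B^{2} e^{2 t} - B^{3} e^{3 t}
So the left-hand side equals
  - 2 A^{3} t^{4} - A^{2} B t^{4} e^{t} - 4 A^{2} B t^{2} e^{t} - 2 A B^{2} t^{2} e^{2 t} - 2 A B^{2} e^{2 t} - B^{3} e^{3 t}
This must equal f(x, t) identically; expanded, f = - 8 t^{4} e^{t} - 16 t^{4} - 16 t^{2} e^{2 t} - 32 t^{2} e^{t} - 8 e^{3 t} - 16 e^{2 t}.
Matching coefficients of the independent functions:
  [t^{4}]:  - 2 A^{3} = -16
  [t^{2} e^{t}]:  - 4 A^{2} B = -32
  [t^{2} e^{2 t}, e^{2 t}]:  - 2 A B^{2} = -16
  [t^{4} e^{t}]:  - A^{2} B = -8
  [e^{3 t}]:  - B^{3} = -8
Solving: A = 2, B = 2.
Check against the point condition:
  u(0, 0) = 2  ⟹  B = 2  ✓
Hence u(x, t) = 2 t^{2} + 2 e^{t}.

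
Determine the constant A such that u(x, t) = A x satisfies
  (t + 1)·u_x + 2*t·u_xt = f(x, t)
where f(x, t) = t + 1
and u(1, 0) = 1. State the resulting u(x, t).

Substitute the ansatz u = A x into the left-hand side.
Derivatives of the ansatz:
  u_x = A
  u_xt = 0
Term by term:
  (t + 1)·u_x = A t + A
  2*t·u_xt = 0
So the left-hand side equals
  A t + A
This must equal f(x, t) = t + 1 identically.
Matching coefficients of the independent functions:
  [constant term, t]:  A = 1
Solving: A = 1.
Check against the point condition:
  u(1, 0) = 1  ⟹  A = 1  ✓
Hence u(x, t) = x.

Answer: u(x, t) = x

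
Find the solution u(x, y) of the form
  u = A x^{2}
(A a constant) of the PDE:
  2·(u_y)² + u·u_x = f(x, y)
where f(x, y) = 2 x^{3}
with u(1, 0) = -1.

Substitute the ansatz u = A x^{2} into the left-hand side.
Derivatives of the ansatz:
  u_y = 0
  u_x = 2 A x
Term by term:
  2·(u_y)² = 0
  u·u_x = 2 A^{2} x^{3}
So the left-hand side equals
  2 A^{2} x^{3}
This must equal f(x, y) = 2 x^{3} identically.
Matching coefficients of the independent functions:
  [x^{3}]:  2 A^{2} = 2
These equations allow (A) = (-1) or (1).
Impose the point condition(s):
  u(1, 0) = -1  ⟹  A = -1
Only A = -1 satisfies everything.
Hence u(x, y) = - x^{2}.

Answer: u(x, y) = - x^{2}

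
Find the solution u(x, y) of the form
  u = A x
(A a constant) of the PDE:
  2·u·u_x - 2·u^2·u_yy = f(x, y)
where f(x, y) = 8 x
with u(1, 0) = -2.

Substitute the ansatz u = A x into the left-hand side.
Derivatives of the ansatz:
  u_x = A
  u_yy = 0
Term by term:
  2·u·u_x = 2 A^{2} x
  -2·u^2·u_yy = 0
So the left-hand side equals
  2 A^{2} x
This must equal f(x, y) = 8 x identically.
Matching coefficients of the independent functions:
  [x]:  2 A^{2} = 8
These equations allow (A) = (-2) or (2).
Impose the point condition(s):
  u(1, 0) = -2  ⟹  A = -2
Only A = -2 satisfies everything.
Hence u(x, y) = - 2 x.

Answer: u(x, y) = - 2 x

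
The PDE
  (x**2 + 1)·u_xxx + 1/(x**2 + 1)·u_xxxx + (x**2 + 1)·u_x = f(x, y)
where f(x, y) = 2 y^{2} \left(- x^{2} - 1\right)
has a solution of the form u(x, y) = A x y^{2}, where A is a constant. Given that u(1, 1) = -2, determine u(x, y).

Substitute the ansatz u = A x y^{2} into the left-hand side.
Derivatives of the ansatz:
  u_xxx = 0
  u_xxxx = 0
  u_x = A y^{2}
Term by term:
  (x**2 + 1)·u_xxx = 0
  1/(x**2 + 1)·u_xxxx = 0
  (x**2 + 1)·u_x = A x^{2} y^{2} + A y^{2}
So the left-hand side equals
  A x^{2} y^{2} + A y^{2}
This must equal f(x, y) identically; expanded, f = - 2 x^{2} y^{2} - 2 y^{2}.
Matching coefficients of the independent functions:
  [y^{2}, x^{2} y^{2}]:  A = -2
Solving: A = -2.
Check against the point condition:
  u(1, 1) = -2  ⟹  A = -2  ✓
Hence u(x, y) = - 2 x y^{2}.

Answer: u(x, y) = - 2 x y^{2}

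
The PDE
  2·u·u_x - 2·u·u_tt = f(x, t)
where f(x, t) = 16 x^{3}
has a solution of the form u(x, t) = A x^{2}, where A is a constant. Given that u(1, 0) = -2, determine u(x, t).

Substitute the ansatz u = A x^{2} into the left-hand side.
Derivatives of the ansatz:
  u_x = 2 A x
  u_tt = 0
Term by term:
  2·u·u_x = 4 A^{2} x^{3}
  -2·u·u_tt = 0
So the left-hand side equals
  4 A^{2} x^{3}
This must equal f(x, t) = 16 x^{3} identically.
Matching coefficients of the independent functions:
  [x^{3}]:  4 A^{2} = 16
These equations allow (A) = (-2) or (2).
Impose the point condition(s):
  u(1, 0) = -2  ⟹  A = -2
Only A = -2 satisfies everything.
Hence u(x, t) = - 2 x^{2}.

Answer: u(x, t) = - 2 x^{2}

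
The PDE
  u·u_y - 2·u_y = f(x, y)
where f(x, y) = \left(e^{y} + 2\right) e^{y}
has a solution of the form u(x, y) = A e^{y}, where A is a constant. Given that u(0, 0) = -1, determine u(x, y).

Substitute the ansatz u = A e^{y} into the left-hand side.
Derivatives of the ansatz:
  u_y = A e^{y}
Term by term:
  u·u_y = A^{2} e^{2 y}
  -2·u_y = - 2 A e^{y}
So the left-hand side equals
  A^{2} e^{2 y} - 2 A e^{y}
This must equal f(x, y) = \left(e^{y} + 2\right) e^{y} identically.
Matching coefficients of the independent functions:
  [e^{y}]:  - 2 A = 2
  [e^{2 y}]:  A^{2} = 1
Solving: A = -1.
Check against the point condition:
  u(0, 0) = -1  ⟹  A = -1  ✓
Hence u(x, y) = - e^{y}.

Answer: u(x, y) = - e^{y}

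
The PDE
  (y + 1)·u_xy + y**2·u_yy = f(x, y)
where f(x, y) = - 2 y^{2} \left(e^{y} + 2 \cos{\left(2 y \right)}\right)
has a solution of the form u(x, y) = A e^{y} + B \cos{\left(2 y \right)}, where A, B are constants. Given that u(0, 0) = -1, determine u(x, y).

Answer: u(x, y) = - 2 e^{y} + \cos{\left(2 y \right)}

Derivation:
Substitute the ansatz u = A e^{y} + B \cos{\left(2 y \right)} into the left-hand side.
Derivatives of the ansatz:
  u_xy = 0
  u_yy = A e^{y} - 4 B \cos{\left(2 y \right)}
Term by term:
  (y + 1)·u_xy = 0
  y**2·u_yy = A y^{2} e^{y} - 4 B y^{2} \cos{\left(2 y \right)}
So the left-hand side equals
  A y^{2} e^{y} - 4 B y^{2} \cos{\left(2 y \right)}
This must equal f(x, y) identically; expanded, f = - 2 y^{2} e^{y} - 4 y^{2} \cos{\left(2 y \right)}.
Matching coefficients of the independent functions:
  [y^{2} e^{y}]:  A = -2
  [y^{2} \cos{\left(2 y \right)}]:  - 4 B = -4
Solving: A = -2, B = 1.
Check against the point condition:
  u(0, 0) = -1  ⟹  A + B = -1  ✓
Hence u(x, y) = - 2 e^{y} + \cos{\left(2 y \right)}.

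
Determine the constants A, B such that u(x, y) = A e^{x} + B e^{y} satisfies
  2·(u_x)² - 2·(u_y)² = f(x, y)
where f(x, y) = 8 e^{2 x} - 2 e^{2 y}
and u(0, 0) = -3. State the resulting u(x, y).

Substitute the ansatz u = A e^{x} + B e^{y} into the left-hand side.
Derivatives of the ansatz:
  u_x = A e^{x}
  u_y = B e^{y}
Term by term:
  2·(u_x)² = 2 A^{2} e^{2 x}
  -2·(u_y)² = - 2 B^{2} e^{2 y}
So the left-hand side equals
  2 A^{2} e^{2 x} - 2 B^{2} e^{2 y}
This must equal f(x, y) = 8 e^{2 x} - 2 e^{2 y} identically.
Matching coefficients of the independent functions:
  [e^{2 x}]:  2 A^{2} = 8
  [e^{2 y}]:  - 2 B^{2} = -2
These equations allow (A, B) = (-2, -1) or (-2, 1) or (2, -1) or (2, 1).
Impose the point condition(s):
  u(0, 0) = -3  ⟹  A + B = -3
Only A = -2, B = -1 satisfies everything.
Hence u(x, y) = - 2 e^{x} - e^{y}.

Answer: u(x, y) = - 2 e^{x} - e^{y}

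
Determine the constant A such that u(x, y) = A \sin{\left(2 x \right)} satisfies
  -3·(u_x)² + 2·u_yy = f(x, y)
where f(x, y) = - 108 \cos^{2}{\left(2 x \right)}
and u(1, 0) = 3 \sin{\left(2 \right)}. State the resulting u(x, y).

Substitute the ansatz u = A \sin{\left(2 x \right)} into the left-hand side.
Derivatives of the ansatz:
  u_x = 2 A \cos{\left(2 x \right)}
  u_yy = 0
Term by term:
  -3·(u_x)² = - 12 A^{2} \cos^{2}{\left(2 x \right)}
  2·u_yy = 0
So the left-hand side equals
  - 12 A^{2} \cos^{2}{\left(2 x \right)}
This must equal f(x, y) = - 108 \cos^{2}{\left(2 x \right)} identically.
Matching coefficients of the independent functions:
  [\cos^{2}{\left(2 x \right)}]:  - 12 A^{2} = -108
These equations allow (A) = (-3) or (3).
Impose the point condition(s):
  u(1, 0) = 3 \sin{\left(2 \right)}  ⟹  A \sin{\left(2 \right)} = 3 \sin{\left(2 \right)}
Only A = 3 satisfies everything.
Hence u(x, y) = 3 \sin{\left(2 x \right)}.

Answer: u(x, y) = 3 \sin{\left(2 x \right)}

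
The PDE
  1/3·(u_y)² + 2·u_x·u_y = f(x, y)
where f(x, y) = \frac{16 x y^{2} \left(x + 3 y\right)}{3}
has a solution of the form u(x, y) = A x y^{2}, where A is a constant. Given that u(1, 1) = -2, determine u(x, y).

Answer: u(x, y) = - 2 x y^{2}

Derivation:
Substitute the ansatz u = A x y^{2} into the left-hand side.
Derivatives of the ansatz:
  u_y = 2 A x y
  u_x = A y^{2}
Term by term:
  1/3·(u_y)² = \frac{4 A^{2} x^{2} y^{2}}{3}
  2·u_x·u_y = 4 A^{2} x y^{3}
So the left-hand side equals
  \frac{4 A^{2} x^{2} y^{2}}{3} + 4 A^{2} x y^{3}
This must equal f(x, y) identically; expanded, f = \frac{16 x^{2} y^{2}}{3} + 16 x y^{3}.
Matching coefficients of the independent functions:
  [x y^{3}]:  4 A^{2} = 16
  [x^{2} y^{2}]:  \frac{4 A^{2}}{3} = \frac{16}{3}
These equations allow (A) = (-2) or (2).
Impose the point condition(s):
  u(1, 1) = -2  ⟹  A = -2
Only A = -2 satisfies everything.
Hence u(x, y) = - 2 x y^{2}.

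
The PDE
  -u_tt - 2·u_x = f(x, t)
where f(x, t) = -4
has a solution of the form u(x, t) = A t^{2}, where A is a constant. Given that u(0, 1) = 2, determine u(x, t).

Answer: u(x, t) = 2 t^{2}

Derivation:
Substitute the ansatz u = A t^{2} into the left-hand side.
Derivatives of the ansatz:
  u_tt = 2 A
  u_x = 0
Term by term:
  -u_tt = - 2 A
  -2·u_x = 0
So the left-hand side equals
  - 2 A
This must equal f(x, t) = -4 identically.
Matching coefficients of the independent functions:
  [constant term]:  - 2 A = -4
Solving: A = 2.
Check against the point condition:
  u(0, 1) = 2  ⟹  A = 2  ✓
Hence u(x, t) = 2 t^{2}.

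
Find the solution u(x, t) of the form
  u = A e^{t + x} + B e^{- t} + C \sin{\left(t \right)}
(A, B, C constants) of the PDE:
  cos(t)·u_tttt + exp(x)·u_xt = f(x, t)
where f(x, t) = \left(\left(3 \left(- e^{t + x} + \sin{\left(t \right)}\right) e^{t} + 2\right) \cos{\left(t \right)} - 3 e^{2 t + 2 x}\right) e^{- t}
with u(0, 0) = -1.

Substitute the ansatz u = A e^{t + x} + B e^{- t} + C \sin{\left(t \right)} into the left-hand side.
Derivatives of the ansatz:
  u_tttt = A e^{t} e^{x} + B e^{- t} + C \sin{\left(t \right)}
  u_xt = A e^{t} e^{x}
Term by term:
  cos(t)·u_tttt = A e^{t} e^{x} \cos{\left(t \right)} + B e^{- t} \cos{\left(t \right)} + C \sin{\left(t \right)} \cos{\left(t \right)}
  exp(x)·u_xt = A e^{t} e^{2 x}
So the left-hand side equals
  A e^{t} e^{2 x} + A e^{t} e^{x} \cos{\left(t \right)} + B e^{- t} \cos{\left(t \right)} + C \sin{\left(t \right)} \cos{\left(t \right)}
This must equal f(x, t) identically; expanded, f = - 3 e^{t} e^{2 x} - 3 e^{t} e^{x} \cos{\left(t \right)} + 3 \sin{\left(t \right)} \cos{\left(t \right)} + 2 e^{- t} \cos{\left(t \right)}.
Matching coefficients of the independent functions:
  [e^{- t} \cos{\left(t \right)}]:  B = 2
  [e^{t} e^{2 x}, e^{t} e^{x} \cos{\left(t \right)}]:  A = -3
  [\sin{\left(t \right)} \cos{\left(t \right)}]:  C = 3
Solving: A = -3, B = 2, C = 3.
Check against the point condition:
  u(0, 0) = -1  ⟹  A + B = -1  ✓
Hence u(x, t) = - 3 e^{t + x} + 3 \sin{\left(t \right)} + 2 e^{- t}.

Answer: u(x, t) = - 3 e^{t + x} + 3 \sin{\left(t \right)} + 2 e^{- t}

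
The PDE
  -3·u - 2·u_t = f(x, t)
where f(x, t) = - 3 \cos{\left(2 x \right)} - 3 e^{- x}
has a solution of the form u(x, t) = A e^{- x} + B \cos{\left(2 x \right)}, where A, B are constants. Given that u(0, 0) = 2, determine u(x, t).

Answer: u(x, t) = \cos{\left(2 x \right)} + e^{- x}

Derivation:
Substitute the ansatz u = A e^{- x} + B \cos{\left(2 x \right)} into the left-hand side.
Derivatives of the ansatz:
  u_t = 0
Term by term:
  -3·u = - 3 A e^{- x} - 3 B \cos{\left(2 x \right)}
  -2·u_t = 0
So the left-hand side equals
  - 3 A e^{- x} - 3 B \cos{\left(2 x \right)}
This must equal f(x, t) = - 3 \cos{\left(2 x \right)} - 3 e^{- x} identically.
Matching coefficients of the independent functions:
  [e^{- x}]:  - 3 A = -3
  [\cos{\left(2 x \right)}]:  - 3 B = -3
Solving: A = 1, B = 1.
Check against the point condition:
  u(0, 0) = 2  ⟹  A + B = 2  ✓
Hence u(x, t) = \cos{\left(2 x \right)} + e^{- x}.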